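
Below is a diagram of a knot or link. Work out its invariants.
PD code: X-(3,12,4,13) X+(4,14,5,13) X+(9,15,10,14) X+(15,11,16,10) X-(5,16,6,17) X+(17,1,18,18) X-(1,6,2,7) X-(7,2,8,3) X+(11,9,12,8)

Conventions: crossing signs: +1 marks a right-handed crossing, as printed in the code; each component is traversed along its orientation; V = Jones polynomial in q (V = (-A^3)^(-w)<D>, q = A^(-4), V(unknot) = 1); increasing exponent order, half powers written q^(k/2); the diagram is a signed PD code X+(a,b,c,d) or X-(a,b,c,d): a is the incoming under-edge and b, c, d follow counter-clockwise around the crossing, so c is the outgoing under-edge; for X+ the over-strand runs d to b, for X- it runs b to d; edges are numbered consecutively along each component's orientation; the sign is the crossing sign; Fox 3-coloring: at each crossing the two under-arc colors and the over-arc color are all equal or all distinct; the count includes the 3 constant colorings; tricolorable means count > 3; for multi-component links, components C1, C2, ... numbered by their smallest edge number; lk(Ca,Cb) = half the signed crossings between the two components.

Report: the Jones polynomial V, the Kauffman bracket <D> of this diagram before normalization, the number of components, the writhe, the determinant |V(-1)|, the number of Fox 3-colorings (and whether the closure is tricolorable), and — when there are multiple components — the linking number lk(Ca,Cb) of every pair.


Jones polynomial: V(q) = -q^-3 + q^-2 - q^-1 + 3 - q + q^2 - q^3
<D> = A^-9 - A^-5 + A^-1 - 3A^3 + A^7 - A^11 + A^15; writhe +1
components 1, writhe +1 (9 crossings)
3-colorings: 27 of 3^9, det 9 — tricolorable
note: w = +1 shifts under R1 moves; the (-A^3)^(-1) factor cancels that in V


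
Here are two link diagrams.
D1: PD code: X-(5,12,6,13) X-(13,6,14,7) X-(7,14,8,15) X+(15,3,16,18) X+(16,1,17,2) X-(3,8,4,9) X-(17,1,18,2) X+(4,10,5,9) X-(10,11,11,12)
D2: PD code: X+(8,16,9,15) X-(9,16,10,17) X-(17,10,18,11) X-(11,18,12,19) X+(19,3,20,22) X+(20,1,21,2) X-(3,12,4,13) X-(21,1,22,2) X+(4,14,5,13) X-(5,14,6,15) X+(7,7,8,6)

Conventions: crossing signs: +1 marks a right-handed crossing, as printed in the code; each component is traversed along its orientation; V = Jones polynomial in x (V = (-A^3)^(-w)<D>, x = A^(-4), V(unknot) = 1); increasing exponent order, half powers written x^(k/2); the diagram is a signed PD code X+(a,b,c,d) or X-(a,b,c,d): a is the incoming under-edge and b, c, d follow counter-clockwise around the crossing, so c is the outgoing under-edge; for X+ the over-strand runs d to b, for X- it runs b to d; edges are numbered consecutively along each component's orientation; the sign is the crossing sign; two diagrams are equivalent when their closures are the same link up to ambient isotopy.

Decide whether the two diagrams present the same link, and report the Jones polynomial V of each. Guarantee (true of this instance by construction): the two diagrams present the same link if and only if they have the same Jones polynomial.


equivalent: yes
V(D1) = x^(-9/2) - x^(-5/2) - x^(-3/2) - x^(-1/2)  (w -3, c 9, <D> = A^-7 + A^-3 + A - A^9)
D2 (bracket A^-1 + A^3 + A^7 - A^15; 11 crossings at w = -1): V = x^(-9/2) - x^(-5/2) - x^(-3/2) - x^(-1/2)
why: all 2 diagrams share one V(x), hence one class


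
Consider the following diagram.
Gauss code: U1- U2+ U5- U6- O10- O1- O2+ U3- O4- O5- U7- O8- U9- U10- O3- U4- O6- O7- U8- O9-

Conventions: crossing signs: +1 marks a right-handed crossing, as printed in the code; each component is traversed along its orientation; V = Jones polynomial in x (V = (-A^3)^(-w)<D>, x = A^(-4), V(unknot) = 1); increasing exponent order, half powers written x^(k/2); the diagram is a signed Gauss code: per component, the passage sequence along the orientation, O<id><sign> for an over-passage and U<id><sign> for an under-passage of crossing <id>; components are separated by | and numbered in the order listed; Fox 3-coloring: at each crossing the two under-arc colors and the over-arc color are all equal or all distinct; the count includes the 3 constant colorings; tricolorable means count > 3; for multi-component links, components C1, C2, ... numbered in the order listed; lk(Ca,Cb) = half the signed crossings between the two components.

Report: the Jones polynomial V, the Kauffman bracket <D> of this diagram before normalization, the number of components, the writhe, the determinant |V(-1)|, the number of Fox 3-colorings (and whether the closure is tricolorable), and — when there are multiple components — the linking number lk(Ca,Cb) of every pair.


V = -x^-10 + x^-9 - x^-8 + x^-7 - x^-6 + x^-5 + x^-3
<D> = A^-12 + A^-4 - 1 + A^4 - A^8 + A^12 - A^16 (w = -8)
1 component over 10 crossings, w = -8
3 Fox colorings among 3^10, |V(-1)| = 7: not tricolorable
why: w = -8 (over 10 crossings) is diagram-only; (-A^3)^(8) removes it from V


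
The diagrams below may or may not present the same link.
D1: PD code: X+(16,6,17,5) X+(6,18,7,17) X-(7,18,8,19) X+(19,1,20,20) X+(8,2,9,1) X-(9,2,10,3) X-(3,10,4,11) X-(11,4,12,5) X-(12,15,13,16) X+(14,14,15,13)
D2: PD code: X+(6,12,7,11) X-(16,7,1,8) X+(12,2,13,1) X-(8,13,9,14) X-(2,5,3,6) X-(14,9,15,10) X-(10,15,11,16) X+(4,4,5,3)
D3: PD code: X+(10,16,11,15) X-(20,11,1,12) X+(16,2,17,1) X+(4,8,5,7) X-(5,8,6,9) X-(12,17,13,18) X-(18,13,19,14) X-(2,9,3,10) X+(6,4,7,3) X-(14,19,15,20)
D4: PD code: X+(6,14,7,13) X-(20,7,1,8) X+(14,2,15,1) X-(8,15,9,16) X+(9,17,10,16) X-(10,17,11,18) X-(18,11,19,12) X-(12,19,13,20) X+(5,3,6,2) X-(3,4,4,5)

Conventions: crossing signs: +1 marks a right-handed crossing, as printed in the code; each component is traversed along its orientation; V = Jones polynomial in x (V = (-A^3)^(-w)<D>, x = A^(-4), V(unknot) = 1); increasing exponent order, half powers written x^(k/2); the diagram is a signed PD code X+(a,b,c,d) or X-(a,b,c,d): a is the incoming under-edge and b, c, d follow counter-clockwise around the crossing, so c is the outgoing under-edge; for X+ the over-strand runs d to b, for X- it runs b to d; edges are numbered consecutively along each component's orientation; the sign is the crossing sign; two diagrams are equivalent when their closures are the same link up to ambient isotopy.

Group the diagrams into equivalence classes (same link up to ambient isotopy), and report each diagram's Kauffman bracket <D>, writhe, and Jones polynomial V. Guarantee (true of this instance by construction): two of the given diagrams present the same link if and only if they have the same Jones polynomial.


classes: {D1} | {D2, D3, D4}
V(D1) = 1  [10 crossings, <D> = 1, w = 0]
V(D2) = x^-5 - 2x^-4 + 2x^-3 - 2x^-2 + 2x^-1 - 1 + x  [8 crossings, <D> = A^-10 - A^-6 + 2A^-2 - 2A^2 + 2A^6 - 2A^10 + A^14, w = -2]
V(D3) = x^-5 - 2x^-4 + 2x^-3 - 2x^-2 + 2x^-1 - 1 + x  (w -2, c 10, <D> = A^-10 - A^-6 + 2A^-2 - 2A^2 + 2A^6 - 2A^10 + A^14)
V(D4) = x^-5 - 2x^-4 + 2x^-3 - 2x^-2 + 2x^-1 - 1 + x  [10 crossings, <D> = A^-10 - A^-6 + 2A^-2 - 2A^2 + 2A^6 - 2A^10 + A^14, w = -2]
note: V(x) takes 2 values over 4 diagrams, fixing the grouping


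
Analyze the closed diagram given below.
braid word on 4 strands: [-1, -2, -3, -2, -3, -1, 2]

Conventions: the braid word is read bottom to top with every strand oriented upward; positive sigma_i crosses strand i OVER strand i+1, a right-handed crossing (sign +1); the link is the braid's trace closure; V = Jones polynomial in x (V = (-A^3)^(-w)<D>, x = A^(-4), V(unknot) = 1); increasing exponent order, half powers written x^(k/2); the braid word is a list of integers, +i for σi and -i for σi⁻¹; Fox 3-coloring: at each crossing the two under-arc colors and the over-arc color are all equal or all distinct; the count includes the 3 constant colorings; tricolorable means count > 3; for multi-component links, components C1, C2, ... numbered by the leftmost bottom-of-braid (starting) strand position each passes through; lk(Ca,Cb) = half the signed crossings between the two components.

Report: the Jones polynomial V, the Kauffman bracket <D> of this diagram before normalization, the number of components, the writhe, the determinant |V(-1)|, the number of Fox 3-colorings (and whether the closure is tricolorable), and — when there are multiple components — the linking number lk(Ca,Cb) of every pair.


Jones polynomial: V(x) = -x^-6 + x^-5 - x^-4 + 2x^-3 - x^-2 + x^-1
<D> = -A^-11 + A^-7 - 2A^-3 + A - A^5 + A^9; writhe -5
components 1, writhe -5 (7 crossings)
3-colorings: 3 of 3^7, det 7 — not tricolorable
note: det 7 = |V(-1)|; not divisible by 3, so not tricolorable


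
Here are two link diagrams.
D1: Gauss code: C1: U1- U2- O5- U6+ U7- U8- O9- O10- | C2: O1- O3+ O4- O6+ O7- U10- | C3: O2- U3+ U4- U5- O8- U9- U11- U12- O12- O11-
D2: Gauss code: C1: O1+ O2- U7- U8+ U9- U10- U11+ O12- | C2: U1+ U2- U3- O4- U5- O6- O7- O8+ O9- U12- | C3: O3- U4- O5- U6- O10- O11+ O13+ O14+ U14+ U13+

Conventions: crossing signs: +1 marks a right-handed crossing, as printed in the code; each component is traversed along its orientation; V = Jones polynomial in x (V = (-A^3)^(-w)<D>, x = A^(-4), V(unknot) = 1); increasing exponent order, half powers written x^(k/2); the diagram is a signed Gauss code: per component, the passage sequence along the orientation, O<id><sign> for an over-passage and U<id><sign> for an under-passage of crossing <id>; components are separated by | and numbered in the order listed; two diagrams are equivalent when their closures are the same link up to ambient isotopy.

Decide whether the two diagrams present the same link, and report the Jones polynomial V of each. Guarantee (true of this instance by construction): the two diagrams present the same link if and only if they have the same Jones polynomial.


same link: yes
V(D1) = x^-8 - x^-7 + 2x^-6 - x^-5 + 2x^-4 + x^-2  [12 crossings, <D> = A^-16 + 2A^-8 - A^-4 + 2 - A^4 + A^8, w = -8]
V(D2) = x^-8 - x^-7 + 2x^-6 - x^-5 + 2x^-4 + x^-2  (w -4, c 14, <D> = A^-4 + 2A^4 - A^8 + 2A^12 - A^16 + A^20)
note: from 12 to 14 crossings by R-moves: one link, two diagrams


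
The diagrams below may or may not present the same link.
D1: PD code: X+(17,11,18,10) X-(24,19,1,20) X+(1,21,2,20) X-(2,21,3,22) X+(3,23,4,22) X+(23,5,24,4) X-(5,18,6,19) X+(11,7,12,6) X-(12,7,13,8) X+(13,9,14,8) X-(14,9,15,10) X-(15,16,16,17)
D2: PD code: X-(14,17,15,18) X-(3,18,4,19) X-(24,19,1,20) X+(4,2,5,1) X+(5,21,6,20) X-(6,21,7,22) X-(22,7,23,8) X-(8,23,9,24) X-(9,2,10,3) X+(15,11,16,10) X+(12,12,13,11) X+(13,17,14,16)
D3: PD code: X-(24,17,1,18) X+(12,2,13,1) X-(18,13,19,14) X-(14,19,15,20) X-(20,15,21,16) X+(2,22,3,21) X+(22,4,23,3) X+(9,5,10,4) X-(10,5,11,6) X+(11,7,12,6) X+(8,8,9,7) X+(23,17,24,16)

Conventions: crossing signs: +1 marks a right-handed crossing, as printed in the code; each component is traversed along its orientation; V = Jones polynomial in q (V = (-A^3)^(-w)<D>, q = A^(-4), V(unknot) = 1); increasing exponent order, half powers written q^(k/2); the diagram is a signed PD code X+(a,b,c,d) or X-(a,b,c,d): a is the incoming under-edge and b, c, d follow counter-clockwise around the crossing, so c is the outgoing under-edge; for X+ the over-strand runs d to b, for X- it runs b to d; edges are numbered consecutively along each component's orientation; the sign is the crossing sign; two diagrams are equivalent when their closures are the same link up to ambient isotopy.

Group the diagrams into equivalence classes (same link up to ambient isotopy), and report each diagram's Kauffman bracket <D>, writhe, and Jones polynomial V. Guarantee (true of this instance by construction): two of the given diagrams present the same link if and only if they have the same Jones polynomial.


classes: {D1} | {D2} | {D3}
V(D1) = 1  [12 crossings, <D> = 1, w = 0]
V(D2) = -q^-6 + q^-5 - q^-4 + 2q^-3 - q^-2 + q^-1  (w -2, c 12, <D> = A^-2 - A^2 + 2A^6 - A^10 + A^14 - A^18)
V(D3) = -q^-3 + q^-2 - q^-1 + 3 - q + q^2 - q^3  (w +2, c 12, <D> = -A^-6 + A^-2 - A^2 + 3A^6 - A^10 + A^14 - A^18)
insight: 3 values of V(q) split the 3 diagrams


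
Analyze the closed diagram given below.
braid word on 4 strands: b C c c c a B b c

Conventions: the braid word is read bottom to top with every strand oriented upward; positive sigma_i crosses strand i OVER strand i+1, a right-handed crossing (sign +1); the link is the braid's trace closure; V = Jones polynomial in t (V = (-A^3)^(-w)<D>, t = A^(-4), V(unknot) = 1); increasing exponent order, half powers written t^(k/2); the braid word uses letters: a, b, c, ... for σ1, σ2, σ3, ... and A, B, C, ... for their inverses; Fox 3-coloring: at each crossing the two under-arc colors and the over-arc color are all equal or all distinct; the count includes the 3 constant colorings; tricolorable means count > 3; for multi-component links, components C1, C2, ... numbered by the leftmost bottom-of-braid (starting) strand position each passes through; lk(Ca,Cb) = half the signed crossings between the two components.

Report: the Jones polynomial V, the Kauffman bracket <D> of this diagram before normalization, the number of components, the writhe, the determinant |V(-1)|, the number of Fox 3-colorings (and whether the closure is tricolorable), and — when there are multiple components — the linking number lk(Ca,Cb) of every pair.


Jones polynomial: V(t) = t + t^3 - t^4
<D> = A^-1 - A^3 - A^11; writhe +5
components 1, writhe +5 (9 crossings)
3-colorings: 9 of 3^9, det 3 — tricolorable
note: V spans 3 powers of t: at least 3 crossings in any diagram


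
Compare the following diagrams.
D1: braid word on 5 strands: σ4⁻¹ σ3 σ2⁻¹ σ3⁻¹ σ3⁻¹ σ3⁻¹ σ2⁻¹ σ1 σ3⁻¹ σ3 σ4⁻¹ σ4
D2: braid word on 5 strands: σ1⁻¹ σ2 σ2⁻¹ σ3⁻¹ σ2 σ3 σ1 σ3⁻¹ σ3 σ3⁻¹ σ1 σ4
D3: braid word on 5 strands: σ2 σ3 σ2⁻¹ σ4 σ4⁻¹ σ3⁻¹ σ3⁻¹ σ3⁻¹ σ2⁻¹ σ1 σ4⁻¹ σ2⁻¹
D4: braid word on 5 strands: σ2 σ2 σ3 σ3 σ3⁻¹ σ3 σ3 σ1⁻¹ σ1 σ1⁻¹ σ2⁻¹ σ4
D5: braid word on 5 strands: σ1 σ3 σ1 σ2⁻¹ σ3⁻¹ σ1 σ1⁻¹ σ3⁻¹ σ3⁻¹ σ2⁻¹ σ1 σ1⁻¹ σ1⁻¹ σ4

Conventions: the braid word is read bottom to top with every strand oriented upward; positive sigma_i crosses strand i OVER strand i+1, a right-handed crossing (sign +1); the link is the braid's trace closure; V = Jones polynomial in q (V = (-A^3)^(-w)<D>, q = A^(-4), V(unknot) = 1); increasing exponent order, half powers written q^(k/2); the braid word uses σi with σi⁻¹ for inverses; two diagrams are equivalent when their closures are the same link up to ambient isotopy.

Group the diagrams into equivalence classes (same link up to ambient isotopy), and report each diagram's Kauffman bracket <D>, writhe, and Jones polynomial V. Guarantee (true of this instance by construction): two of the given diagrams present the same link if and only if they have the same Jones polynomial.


grouping into links: {D1, D3, D5} | {D2} | {D4}
V(D1) = -q^-6 + q^-5 - q^-4 + 2q^-3 - q^-2 + q^-1  (w -4, c 12, <D> = A^-8 - A^-4 + 2 - A^4 + A^8 - A^12)
D2 (bracket A^6; 12 crossings at w = +2): V = 1
D3 (bracket A^-8 - A^-4 + 2 - A^4 + A^8 - A^12; 12 crossings at w = -4): V = -q^-6 + q^-5 - q^-4 + 2q^-3 - q^-2 + q^-1
D4 (bracket -A^-4 + 1 + A^8; 12 crossings at w = +4): V = q + q^3 - q^4
V(D5) = -q^-6 + q^-5 - q^-4 + 2q^-3 - q^-2 + q^-1  (w -2, c 14, <D> = A^-2 - A^2 + 2A^6 - A^10 + A^14 - A^18)
why: comparing 5 Jones polynomials yields 3 groups


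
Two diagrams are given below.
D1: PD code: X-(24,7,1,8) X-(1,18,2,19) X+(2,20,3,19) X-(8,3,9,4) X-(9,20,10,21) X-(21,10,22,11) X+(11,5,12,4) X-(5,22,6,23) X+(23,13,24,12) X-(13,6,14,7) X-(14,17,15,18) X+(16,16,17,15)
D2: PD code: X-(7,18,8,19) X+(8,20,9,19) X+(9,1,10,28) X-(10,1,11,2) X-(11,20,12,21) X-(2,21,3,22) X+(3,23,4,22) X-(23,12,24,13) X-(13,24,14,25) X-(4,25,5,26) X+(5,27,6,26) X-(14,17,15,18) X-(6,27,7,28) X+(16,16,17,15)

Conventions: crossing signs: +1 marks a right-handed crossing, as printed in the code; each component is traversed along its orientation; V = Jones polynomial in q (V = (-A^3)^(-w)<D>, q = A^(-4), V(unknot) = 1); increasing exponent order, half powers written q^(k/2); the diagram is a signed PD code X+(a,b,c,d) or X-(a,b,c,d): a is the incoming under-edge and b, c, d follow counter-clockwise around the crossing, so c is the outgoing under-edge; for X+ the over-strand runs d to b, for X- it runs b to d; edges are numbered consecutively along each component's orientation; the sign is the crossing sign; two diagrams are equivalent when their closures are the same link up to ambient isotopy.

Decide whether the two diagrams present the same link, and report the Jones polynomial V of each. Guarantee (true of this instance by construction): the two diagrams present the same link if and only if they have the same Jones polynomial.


equivalent: no
D1 (bracket 2A^-8 - 2A^-4 + 3 - 3A^4 + 2A^8 - 2A^12 + A^16; 12 crossings at w = -4): V = q^-7 - 2q^-6 + 2q^-5 - 3q^-4 + 3q^-3 - 2q^-2 + 2q^-1
D2 (bracket A^-8 + 1 - A^4; 14 crossings at w = -4): V = -q^-4 + q^-3 + q^-1
key observation: 2 values of V(q) split the 2 diagrams


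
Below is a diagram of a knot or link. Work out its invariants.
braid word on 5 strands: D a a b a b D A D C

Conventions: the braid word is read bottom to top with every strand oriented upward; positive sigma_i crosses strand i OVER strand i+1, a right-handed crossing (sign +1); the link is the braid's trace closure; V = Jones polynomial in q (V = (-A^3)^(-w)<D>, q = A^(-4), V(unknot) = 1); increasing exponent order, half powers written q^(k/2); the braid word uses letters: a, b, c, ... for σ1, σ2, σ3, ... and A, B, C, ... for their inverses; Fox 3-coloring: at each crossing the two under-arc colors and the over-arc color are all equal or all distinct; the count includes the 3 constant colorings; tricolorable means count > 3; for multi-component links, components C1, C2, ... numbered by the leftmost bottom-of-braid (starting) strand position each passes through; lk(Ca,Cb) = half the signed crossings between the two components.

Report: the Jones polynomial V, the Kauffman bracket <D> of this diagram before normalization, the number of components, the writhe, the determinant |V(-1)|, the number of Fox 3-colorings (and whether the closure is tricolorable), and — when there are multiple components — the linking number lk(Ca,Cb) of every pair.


V(q) = -q^-3 + q^-2 - q^-1 + 3 - q + q^2 - q^3
bracket: -A^-12 + A^-8 - A^-4 + 3 - A^4 + A^8 - A^12, w = 0
1 component, writhe 0, over 10 crossings
det 9, colorings 27 of 3^10 — tricolorable
observation: V is palindromic (span 6, det 9): q -> 1/q fixes it; necessary, not sufficient, for amphichirality


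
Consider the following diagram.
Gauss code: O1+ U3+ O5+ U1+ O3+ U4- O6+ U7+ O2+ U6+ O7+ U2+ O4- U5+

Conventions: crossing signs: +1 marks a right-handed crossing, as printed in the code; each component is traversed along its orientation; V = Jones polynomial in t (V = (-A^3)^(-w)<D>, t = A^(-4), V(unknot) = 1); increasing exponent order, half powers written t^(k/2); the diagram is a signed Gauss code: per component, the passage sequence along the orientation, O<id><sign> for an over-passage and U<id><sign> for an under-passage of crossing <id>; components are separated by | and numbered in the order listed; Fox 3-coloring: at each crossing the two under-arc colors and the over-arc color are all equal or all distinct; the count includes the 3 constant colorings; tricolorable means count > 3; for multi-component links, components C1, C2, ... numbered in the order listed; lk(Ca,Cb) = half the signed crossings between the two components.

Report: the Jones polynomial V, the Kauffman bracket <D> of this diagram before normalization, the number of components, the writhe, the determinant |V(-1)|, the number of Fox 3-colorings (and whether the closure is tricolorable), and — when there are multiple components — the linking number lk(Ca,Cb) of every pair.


Jones polynomial: V(t) = t^2 + 2t^4 - 2t^5 + t^6 - 2t^7 + t^8
<D> = -A^-17 + 2A^-13 - A^-9 + 2A^-5 - 2A^-1 - A^7; writhe +5
components 1, writhe +5 (7 crossings)
3-colorings: 27 of 3^7, det 9 — tricolorable
note: det 9 = |V(-1)|; divisible by 3, so tricolorable


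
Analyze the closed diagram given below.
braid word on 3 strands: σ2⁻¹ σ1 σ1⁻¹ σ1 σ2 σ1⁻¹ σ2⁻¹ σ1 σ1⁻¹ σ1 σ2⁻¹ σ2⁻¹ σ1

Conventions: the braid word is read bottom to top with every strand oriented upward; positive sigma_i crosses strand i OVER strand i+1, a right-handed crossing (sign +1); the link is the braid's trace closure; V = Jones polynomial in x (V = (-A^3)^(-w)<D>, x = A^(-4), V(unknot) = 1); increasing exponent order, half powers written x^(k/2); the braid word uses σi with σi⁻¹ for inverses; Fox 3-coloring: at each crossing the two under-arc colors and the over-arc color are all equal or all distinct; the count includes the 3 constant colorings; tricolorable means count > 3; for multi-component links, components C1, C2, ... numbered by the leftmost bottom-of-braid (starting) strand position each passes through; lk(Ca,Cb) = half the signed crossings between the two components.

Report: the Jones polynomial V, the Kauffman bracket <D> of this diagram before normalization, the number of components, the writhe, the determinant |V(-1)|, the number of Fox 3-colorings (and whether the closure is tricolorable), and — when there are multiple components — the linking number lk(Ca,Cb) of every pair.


V(x) = -x^(-9/2) + 2x^(-7/2) - 4x^(-5/2) + 3x^(-3/2) - 4x^(-1/2) + 3x^(1/2) - 2x^(3/2) + x^(5/2)
bracket: -A^-13 + 2A^-9 - 3A^-5 + 4A^-1 - 3A^3 + 4A^7 - 2A^11 + A^15, w = -1
2 components, writhe -1, over 13 crossings
lk(C1,C2) = -2
det 20, colorings 3 of 3^13 — not tricolorable
observation: the span of V is 7, within the link bound 13 + 2 - 1


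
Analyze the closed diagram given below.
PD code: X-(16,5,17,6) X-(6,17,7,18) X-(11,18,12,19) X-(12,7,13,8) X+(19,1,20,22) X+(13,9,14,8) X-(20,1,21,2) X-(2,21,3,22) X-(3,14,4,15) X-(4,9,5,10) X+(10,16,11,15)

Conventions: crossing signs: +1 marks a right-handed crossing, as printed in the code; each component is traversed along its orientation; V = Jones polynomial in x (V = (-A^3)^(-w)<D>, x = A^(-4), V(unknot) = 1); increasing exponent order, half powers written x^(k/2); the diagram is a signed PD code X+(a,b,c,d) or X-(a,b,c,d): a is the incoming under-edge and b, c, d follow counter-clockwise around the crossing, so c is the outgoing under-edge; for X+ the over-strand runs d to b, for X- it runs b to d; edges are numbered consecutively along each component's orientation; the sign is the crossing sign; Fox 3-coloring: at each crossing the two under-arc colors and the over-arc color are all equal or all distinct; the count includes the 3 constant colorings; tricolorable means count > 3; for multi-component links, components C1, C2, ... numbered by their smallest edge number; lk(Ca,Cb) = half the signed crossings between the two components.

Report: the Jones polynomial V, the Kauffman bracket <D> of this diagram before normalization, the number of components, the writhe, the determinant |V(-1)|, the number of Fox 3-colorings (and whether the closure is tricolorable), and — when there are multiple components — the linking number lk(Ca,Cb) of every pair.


V(x) = -x^-6 + x^-5 - x^-4 + 2x^-3 - x^-2 + x^-1
bracket: -A^-11 + A^-7 - 2A^-3 + A - A^5 + A^9, w = -5
1 component, writhe -5, over 11 crossings
det 7, colorings 3 of 3^11 — not tricolorable
observation: the span of V is 5, forcing >= 5 crossings in any diagram


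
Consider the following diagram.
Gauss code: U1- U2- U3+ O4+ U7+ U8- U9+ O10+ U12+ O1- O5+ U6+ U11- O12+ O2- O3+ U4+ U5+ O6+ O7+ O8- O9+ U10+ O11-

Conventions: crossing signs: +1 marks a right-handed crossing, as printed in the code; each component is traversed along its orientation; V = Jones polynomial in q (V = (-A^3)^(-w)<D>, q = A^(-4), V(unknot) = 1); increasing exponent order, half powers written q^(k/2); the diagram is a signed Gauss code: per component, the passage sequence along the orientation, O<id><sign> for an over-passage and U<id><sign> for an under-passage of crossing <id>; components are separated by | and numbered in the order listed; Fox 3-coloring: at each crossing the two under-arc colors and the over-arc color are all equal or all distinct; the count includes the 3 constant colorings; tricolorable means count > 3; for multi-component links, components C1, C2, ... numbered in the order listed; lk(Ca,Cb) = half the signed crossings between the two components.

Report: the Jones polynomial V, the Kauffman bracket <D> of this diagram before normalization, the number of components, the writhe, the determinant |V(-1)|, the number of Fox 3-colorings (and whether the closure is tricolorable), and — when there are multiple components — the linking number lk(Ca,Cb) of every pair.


Jones polynomial: V(q) = 2q - 2q^2 + 3q^3 - 3q^4 + 2q^5 - 2q^6 + q^7
<D> = A^-16 - 2A^-12 + 2A^-8 - 3A^-4 + 3 - 2A^4 + 2A^8; writhe +4
components 1, writhe +4 (12 crossings)
3-colorings: 9 of 3^12, det 15 — tricolorable
note: det 15 = |V(-1)|; divisible by 3, so tricolorable


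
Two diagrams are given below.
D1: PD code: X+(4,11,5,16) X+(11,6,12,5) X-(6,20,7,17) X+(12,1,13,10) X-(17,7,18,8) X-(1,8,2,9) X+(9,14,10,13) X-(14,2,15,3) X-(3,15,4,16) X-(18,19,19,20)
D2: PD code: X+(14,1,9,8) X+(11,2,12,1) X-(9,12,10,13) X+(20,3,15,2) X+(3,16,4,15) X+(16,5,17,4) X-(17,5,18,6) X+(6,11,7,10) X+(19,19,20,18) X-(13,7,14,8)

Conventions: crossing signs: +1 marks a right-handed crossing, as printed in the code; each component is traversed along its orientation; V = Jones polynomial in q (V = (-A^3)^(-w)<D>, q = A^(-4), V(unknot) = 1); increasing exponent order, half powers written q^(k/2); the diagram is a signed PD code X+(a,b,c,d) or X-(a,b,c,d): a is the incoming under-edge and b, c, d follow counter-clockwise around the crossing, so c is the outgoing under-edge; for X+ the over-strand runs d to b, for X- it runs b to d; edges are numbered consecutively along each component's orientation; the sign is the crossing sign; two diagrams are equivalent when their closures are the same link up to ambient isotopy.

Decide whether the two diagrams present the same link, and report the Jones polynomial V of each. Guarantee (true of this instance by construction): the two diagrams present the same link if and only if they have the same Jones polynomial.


equivalent: no
D1 (bracket A^-14 + 2A^-6 + A^2; 10 crossings at w = -2): V = q^-2 + 2 + q^2
V(D2) = q + 2q^3 + q^5  [10 crossings, <D> = A^-8 + 2 + A^8, w = +4]
observation: comparing 2 Jones polynomials yields 2 groups


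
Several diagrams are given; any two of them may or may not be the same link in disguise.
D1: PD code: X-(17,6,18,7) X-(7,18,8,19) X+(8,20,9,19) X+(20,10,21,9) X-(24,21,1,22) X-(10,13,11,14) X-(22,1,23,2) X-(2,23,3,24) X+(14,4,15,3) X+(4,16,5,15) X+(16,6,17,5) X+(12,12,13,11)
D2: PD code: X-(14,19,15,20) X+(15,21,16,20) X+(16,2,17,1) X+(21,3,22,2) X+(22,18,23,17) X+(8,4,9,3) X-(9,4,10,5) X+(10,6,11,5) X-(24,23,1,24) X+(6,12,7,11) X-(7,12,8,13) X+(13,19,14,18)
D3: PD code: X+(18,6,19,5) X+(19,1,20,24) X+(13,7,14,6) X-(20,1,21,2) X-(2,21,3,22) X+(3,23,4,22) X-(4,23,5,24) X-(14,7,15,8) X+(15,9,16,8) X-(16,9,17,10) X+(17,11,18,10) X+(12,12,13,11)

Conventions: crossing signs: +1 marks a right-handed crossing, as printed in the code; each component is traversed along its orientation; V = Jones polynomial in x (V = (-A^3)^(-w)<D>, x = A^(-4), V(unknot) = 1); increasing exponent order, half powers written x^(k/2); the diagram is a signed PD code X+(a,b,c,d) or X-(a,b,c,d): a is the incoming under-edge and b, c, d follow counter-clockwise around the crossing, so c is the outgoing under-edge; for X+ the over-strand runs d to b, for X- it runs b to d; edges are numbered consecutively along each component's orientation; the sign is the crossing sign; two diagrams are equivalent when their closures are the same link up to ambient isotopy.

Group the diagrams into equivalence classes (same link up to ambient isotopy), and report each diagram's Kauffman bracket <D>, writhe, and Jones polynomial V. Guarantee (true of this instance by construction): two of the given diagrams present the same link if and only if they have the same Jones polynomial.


grouping into links: {D1} | {D2} | {D3}
V(D1) = -x^-3 + x^-2 - x^-1 + 3 - x + x^2 - x^3  (w 0, c 12, <D> = -A^-12 + A^-8 - A^-4 + 3 - A^4 + A^8 - A^12)
V(D2) = x + x^3 - x^4  (w +4, c 12, <D> = -A^-4 + 1 + A^8)
V(D3) = 1  (w +2, c 12, <D> = A^6)
key observation: V(x) takes 3 values over 3 diagrams, fixing the grouping


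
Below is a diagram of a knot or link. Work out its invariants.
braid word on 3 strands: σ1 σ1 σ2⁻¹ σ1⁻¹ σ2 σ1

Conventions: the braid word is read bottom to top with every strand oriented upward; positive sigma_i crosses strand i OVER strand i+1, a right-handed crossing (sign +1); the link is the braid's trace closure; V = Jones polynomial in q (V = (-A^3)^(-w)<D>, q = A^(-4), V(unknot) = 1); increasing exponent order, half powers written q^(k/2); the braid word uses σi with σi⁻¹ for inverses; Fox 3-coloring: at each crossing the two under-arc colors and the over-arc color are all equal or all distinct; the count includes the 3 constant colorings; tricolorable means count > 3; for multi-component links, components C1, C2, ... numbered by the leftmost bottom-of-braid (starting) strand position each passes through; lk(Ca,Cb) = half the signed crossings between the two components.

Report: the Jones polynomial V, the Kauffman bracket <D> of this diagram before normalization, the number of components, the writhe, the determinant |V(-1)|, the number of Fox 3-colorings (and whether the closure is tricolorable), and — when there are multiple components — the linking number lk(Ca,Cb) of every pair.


Jones polynomial: V(q) = q + q^3 - q^4
<D> = -A^-10 + A^-6 + A^2; writhe +2
components 1, writhe +2 (6 crossings)
3-colorings: 9 of 3^6, det 3 — tricolorable
note: the span of V is 3, forcing >= 3 crossings in any diagram


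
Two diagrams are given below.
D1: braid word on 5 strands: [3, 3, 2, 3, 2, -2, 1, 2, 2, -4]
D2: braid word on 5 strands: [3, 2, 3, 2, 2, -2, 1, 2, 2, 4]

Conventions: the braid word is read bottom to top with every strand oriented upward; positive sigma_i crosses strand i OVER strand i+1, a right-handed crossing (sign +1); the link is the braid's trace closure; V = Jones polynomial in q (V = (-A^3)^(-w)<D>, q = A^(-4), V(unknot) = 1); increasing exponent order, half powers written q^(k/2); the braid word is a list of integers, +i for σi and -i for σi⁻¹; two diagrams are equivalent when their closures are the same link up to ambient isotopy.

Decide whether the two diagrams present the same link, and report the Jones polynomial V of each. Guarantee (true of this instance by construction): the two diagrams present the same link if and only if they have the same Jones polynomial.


equivalent: yes
D1 (bracket -A^-10 + A^-6 - A^-2 + A^2 + A^10; 10 crossings at w = +6): V = q^2 + q^4 - q^5 + q^6 - q^7
V(D2) = q^2 + q^4 - q^5 + q^6 - q^7  (w +8, c 10, <D> = -A^-4 + 1 - A^4 + A^8 + A^16)
key observation: from 10 to 10 crossings by R-moves: one link, two diagrams


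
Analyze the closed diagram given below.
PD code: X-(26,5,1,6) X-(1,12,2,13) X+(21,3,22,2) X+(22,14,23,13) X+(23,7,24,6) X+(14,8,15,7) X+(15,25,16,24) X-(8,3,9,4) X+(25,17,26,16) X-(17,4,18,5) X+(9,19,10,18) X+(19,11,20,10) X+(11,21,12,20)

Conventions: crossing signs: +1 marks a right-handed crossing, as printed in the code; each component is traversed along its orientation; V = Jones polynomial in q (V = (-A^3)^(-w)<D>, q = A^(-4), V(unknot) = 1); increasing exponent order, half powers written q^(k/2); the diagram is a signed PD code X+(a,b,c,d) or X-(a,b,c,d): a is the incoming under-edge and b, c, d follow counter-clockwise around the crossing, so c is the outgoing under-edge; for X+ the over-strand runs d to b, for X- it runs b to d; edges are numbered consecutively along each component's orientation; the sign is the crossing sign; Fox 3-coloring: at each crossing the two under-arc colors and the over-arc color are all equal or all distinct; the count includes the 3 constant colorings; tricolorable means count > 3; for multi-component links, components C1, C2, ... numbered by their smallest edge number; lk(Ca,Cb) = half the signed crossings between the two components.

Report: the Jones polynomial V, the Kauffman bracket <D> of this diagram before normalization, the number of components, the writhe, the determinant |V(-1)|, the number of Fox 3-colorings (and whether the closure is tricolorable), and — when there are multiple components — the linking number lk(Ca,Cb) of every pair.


V(q) = q^2 - q^3 + 3q^4 - 3q^5 + 3q^6 - 3q^7 + 2q^8 - q^9
bracket: A^-21 - 2A^-17 + 3A^-13 - 3A^-9 + 3A^-5 - 3A^-1 + A^3 - A^7, w = +5
1 component, writhe +5, over 13 crossings
det 17, colorings 3 of 3^13 — not tricolorable
observation: the span of V is 7, forcing >= 7 crossings in any diagram


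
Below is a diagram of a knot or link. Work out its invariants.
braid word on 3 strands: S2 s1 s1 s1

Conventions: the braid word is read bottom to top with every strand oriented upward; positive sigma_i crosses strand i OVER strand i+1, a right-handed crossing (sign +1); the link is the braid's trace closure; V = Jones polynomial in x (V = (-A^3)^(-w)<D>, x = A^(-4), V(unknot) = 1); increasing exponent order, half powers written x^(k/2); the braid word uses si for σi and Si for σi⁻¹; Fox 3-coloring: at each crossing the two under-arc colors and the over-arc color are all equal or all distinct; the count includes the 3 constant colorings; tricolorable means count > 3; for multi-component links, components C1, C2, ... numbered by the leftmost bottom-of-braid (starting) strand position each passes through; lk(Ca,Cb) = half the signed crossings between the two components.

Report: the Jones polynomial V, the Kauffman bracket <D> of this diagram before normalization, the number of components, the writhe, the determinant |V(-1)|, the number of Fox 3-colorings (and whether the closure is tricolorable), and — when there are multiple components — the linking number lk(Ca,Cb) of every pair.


V = x + x^3 - x^4
<D> = -A^-10 + A^-6 + A^2 (w = +2)
1 component over 4 crossings, w = +2
9 Fox colorings among 3^4, |V(-1)| = 3: tricolorable
why: V spans 3 powers of x: at least 3 crossings in any diagram


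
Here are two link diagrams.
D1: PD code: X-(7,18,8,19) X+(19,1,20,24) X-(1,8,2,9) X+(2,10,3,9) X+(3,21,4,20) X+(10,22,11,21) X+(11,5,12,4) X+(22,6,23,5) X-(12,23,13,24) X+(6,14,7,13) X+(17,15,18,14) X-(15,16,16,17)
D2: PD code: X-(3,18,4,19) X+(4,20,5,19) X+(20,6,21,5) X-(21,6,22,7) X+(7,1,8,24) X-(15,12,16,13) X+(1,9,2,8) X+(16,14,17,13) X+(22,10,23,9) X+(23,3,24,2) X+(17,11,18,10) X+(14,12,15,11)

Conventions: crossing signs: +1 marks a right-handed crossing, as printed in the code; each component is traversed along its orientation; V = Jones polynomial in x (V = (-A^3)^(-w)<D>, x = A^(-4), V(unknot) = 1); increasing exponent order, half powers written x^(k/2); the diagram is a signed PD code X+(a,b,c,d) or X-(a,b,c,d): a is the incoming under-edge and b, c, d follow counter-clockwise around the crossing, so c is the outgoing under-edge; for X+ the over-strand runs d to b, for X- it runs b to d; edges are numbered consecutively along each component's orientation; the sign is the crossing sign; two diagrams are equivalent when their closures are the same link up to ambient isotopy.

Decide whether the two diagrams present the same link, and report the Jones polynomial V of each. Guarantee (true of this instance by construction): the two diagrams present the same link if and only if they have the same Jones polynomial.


same link: yes
V(D1) = x + x^3 - x^4  [12 crossings, <D> = -A^-4 + 1 + A^8, w = +4]
V(D2) = x + x^3 - x^4  [12 crossings, <D> = -A^2 + A^6 + A^14, w = +6]
insight: one V(x) for all 2 diagrams — one class (guaranteed)


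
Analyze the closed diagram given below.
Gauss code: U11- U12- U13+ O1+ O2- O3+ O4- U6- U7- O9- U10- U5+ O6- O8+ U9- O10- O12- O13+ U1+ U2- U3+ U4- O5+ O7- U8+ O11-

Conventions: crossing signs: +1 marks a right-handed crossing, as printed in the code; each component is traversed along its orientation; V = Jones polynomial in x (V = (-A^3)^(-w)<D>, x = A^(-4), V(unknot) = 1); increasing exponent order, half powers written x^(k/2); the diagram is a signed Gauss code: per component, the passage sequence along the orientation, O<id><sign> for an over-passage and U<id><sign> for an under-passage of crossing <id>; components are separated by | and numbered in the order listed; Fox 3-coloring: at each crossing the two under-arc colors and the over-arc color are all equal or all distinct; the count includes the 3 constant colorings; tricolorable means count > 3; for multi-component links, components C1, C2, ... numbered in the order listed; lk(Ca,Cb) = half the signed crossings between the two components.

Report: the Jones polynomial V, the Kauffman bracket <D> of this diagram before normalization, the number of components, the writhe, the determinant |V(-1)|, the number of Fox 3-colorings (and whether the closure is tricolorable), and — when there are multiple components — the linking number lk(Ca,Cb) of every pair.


V(x) = 1
bracket: -A^-9, w = -3
1 component, writhe -3, over 13 crossings
det 1, colorings 3 of 3^13 — not tricolorable
observation: |V(-1)| = 1: so not tricolorable, since 3 does not divide 1


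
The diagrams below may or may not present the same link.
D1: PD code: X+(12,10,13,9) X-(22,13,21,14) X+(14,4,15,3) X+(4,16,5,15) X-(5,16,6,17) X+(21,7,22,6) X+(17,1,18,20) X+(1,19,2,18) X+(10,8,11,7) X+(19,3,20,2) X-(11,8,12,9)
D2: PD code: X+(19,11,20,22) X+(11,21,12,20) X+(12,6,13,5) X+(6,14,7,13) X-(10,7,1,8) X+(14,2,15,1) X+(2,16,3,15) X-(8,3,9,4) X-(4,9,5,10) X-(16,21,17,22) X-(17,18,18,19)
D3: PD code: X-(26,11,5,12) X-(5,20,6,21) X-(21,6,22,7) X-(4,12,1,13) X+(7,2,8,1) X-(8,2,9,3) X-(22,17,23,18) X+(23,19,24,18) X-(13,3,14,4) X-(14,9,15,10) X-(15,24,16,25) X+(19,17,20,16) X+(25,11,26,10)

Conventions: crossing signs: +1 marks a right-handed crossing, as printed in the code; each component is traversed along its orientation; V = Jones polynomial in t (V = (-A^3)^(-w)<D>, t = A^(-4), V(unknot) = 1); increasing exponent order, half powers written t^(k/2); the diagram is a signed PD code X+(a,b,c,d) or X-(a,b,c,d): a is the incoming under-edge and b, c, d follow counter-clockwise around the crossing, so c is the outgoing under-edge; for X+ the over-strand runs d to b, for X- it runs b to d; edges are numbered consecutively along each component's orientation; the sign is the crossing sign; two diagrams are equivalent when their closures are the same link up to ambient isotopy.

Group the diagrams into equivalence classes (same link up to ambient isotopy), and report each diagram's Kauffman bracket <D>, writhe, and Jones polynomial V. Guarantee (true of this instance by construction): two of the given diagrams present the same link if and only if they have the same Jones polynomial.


grouping into links: {D1} | {D2} | {D3}
V(D1) = -t^(1/2) - t^(3/2) - t^(5/2) + t^(9/2)  (w +5, c 11, <D> = -A^-3 + A^5 + A^9 + A^13)
V(D2) = t^(-5/2) - 2t^(-3/2) + 3t^(-1/2) - 4t^(1/2) + 3t^(3/2) - 4t^(5/2) + 2t^(7/2) - t^(9/2)  [11 crossings, <D> = A^-15 - 2A^-11 + 4A^-7 - 3A^-3 + 4A - 3A^5 + 2A^9 - A^13, w = +1]
D3 (bracket A^-9 + 2A^-1 - A^3 + A^7 - A^11; 13 crossings at w = -5): V = t^(-13/2) - t^(-11/2) + t^(-9/2) - 2t^(-7/2) - t^(-3/2)
why: 3 values of V(t) split the 3 diagrams


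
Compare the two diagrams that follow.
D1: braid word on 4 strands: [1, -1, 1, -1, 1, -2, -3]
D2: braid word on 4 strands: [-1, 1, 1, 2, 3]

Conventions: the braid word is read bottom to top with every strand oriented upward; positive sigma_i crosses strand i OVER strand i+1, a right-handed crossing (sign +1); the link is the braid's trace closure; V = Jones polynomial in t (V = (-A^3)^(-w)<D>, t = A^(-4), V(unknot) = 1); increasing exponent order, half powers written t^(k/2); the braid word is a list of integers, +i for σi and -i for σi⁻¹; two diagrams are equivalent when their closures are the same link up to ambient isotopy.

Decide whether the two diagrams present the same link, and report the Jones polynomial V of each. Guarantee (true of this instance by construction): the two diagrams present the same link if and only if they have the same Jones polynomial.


equivalent: yes
D1 (bracket -A^-3; 7 crossings at w = -1): V = 1
V(D2) = 1  (w +3, c 5, <D> = -A^9)
key observation: D2 (5 crossings) and D1 (7) are Markov-related braid presentations
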